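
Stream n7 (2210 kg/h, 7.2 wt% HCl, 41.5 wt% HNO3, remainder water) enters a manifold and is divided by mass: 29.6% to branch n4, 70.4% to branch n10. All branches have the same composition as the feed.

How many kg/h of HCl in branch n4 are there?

Branch n4 total = 0.296×2210 = 654.16 kg/h.
HCl in n4 = 0.072×654.16 = 47.1 kg/h.

47.1 kg/h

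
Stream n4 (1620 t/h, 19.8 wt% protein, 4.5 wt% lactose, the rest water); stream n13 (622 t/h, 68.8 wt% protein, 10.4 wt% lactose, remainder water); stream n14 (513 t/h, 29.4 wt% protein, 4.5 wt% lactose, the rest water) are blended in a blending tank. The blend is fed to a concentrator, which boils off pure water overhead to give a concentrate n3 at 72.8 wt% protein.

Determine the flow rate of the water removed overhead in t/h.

1519 t/h

protein entering = 1620×0.198 + 622×0.688 + 513×0.294 = 899.52 t/h.
All protein reports to n3, so n3 = 899.52/0.728 = 1235.6 t/h.
Total feed = 2755 t/h; overhead = 2755 − 1235.6 = 1519.4 t/h.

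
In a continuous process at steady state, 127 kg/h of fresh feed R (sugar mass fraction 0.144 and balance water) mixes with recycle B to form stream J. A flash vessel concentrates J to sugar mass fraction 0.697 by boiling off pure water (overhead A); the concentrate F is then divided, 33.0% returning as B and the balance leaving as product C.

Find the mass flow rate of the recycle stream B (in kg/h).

12.92 kg/h

Overall sugar balance (none leaves overhead): sugar in fresh feed = sugar in product, i.e. 127×0.144 = (1−0.330)·F·0.697.
F = 18.288/(0.697×0.670) = 39.161 kg/h.
Recycle B = 0.330×39.161 = 12.923 kg/h.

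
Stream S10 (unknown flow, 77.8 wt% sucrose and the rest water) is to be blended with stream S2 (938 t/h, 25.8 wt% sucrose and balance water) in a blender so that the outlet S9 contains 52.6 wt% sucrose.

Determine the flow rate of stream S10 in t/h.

Let S10 be the unknown flow. Total out = 938 + S10.
sucrose balance: 242 + 0.778·S10 = 0.526·(938 + S10)
(0.778 − 0.526)·S10 = 0.526×938 − 242 = 251.38
S10 = 251.38 / 0.252 = 997.56 t/h

997.6 t/h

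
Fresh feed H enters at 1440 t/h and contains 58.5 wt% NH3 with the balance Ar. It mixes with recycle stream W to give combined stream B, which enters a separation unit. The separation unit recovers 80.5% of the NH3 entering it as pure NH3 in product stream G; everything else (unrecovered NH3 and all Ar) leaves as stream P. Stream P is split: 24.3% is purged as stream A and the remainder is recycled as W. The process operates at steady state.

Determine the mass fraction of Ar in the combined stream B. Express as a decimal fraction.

0.713

Ar enters only via H and leaves only via the purge: 1440×0.415 = 0.243×(Ar in P), and the separation unit passes all Ar, so Ar in B = Ar in P = 2459.3 t/h.
NH3 in B: m_A = 1440×0.585 + (1−0.243)·(1−0.805)·m_A, so m_A = 842.4/0.8524 = 988.29 t/h.
B = 988.29 + 2459.3 = 3447.5 t/h.
Ar fraction in B = 2459.3/3447.5 = 0.713.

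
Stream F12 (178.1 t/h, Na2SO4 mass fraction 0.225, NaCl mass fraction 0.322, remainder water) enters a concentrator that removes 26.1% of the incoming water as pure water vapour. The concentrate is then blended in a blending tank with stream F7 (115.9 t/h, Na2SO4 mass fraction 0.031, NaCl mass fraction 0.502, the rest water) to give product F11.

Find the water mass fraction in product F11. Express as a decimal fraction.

Vapour removed = 0.261×0.453×178.1 = 21.057 t/h; concentrate = 157.04 t/h.
water reaching the mixer = 59.622 (from concentrate) + 115.9×0.467 = 113.75 t/h.
Product flow = 157.04 + 115.9 = 272.94 t/h; water fraction = 0.417.

0.417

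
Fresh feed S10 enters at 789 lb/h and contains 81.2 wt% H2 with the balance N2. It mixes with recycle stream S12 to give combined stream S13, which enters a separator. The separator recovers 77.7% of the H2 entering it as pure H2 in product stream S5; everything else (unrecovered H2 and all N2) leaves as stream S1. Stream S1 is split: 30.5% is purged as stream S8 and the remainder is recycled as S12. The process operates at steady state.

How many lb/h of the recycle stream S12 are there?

455.5 lb/h

N2 enters only via S10 and leaves only via the purge: 789×0.188 = 0.305×(N2 in S1), and the separator passes all N2, so N2 in S13 = N2 in S1 = 486.33 lb/h.
H2 in S13: m_A = 789×0.812 + (1−0.305)·(1−0.777)·m_A, so m_A = 640.67/0.8450 = 758.17 lb/h.
S1 = (1−0.777)×758.17 + 486.33 = 655.41 lb/h.
Recycle S12 = (1−0.305)×655.41 = 455.51 lb/h.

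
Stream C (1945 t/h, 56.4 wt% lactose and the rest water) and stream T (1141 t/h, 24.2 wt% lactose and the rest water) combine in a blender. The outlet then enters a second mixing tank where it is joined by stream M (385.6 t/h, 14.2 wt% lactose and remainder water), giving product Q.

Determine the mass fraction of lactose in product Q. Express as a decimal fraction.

Overall, product flow = 3471.6 t/h.
lactose in = 1945×0.564 + 1141×0.242 + 385.6×0.142 = 1427.9 t/h.
lactose fraction in Q = 0.411.

0.411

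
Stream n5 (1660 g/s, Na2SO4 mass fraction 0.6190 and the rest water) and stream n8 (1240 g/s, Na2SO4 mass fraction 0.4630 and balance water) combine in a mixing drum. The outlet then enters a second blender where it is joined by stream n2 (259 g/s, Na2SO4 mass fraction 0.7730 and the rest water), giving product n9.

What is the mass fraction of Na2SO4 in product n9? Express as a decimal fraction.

Overall, product flow = 3159 g/s.
Na2SO4 in = 1660×0.619 + 1240×0.463 + 259×0.773 = 1801.9 g/s.
Na2SO4 fraction in n9 = 0.5704.

0.5704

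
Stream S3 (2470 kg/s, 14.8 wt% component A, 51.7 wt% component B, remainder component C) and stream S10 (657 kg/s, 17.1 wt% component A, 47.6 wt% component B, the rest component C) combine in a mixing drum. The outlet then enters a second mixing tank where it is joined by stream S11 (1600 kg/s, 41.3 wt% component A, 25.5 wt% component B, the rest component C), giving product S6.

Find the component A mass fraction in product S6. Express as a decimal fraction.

Overall, product flow = 4727 kg/s.
component A in = 2470×0.148 + 657×0.171 + 1600×0.413 = 1138.7 kg/s.
component A fraction in S6 = 0.241.

0.241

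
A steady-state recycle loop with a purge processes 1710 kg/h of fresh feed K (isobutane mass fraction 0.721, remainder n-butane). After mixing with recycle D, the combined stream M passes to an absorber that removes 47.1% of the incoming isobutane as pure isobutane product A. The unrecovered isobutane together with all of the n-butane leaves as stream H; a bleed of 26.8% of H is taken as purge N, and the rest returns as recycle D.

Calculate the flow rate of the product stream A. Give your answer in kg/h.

947.7 kg/h

isobutane in M: m_A = 1710×0.721 + (1−0.268)·(1−0.471)·m_A, so m_A = 1232.9/0.6128 = 2012 kg/h.
Product A = 0.471×2012 = 947.66 kg/h.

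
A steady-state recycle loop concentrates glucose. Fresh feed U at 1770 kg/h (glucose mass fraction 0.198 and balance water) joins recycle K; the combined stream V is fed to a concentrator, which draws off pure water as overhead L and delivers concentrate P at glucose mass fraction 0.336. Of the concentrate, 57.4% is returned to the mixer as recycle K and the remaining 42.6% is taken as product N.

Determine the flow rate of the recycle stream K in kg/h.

Overall glucose balance (none leaves overhead): glucose in fresh feed = glucose in product, i.e. 1770×0.198 = (1−0.574)·P·0.336.
P = 350.46/(0.336×0.426) = 2448.4 kg/h.
Recycle K = 0.574×2448.4 = 1405.4 kg/h.

1405 kg/h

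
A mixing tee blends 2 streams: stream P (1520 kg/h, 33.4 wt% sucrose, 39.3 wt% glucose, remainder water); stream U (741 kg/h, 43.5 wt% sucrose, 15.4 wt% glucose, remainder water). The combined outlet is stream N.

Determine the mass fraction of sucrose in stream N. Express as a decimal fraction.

Total flow out = 1520 + 741 = 2261 kg/h.
sucrose in = 1520×0.334 + 741×0.435 = 830.01 kg/h.
sucrose mass fraction in N = 830.01/2261 = 0.367.

0.367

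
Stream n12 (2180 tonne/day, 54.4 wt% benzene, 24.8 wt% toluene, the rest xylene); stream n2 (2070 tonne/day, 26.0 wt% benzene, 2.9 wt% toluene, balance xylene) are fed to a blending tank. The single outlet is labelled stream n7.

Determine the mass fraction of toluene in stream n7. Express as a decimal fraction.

0.141

Total flow out = 2180 + 2070 = 4250 tonne/day.
toluene in = 2180×0.248 + 2070×0.029 = 600.67 tonne/day.
toluene mass fraction in n7 = 600.67/4250 = 0.141.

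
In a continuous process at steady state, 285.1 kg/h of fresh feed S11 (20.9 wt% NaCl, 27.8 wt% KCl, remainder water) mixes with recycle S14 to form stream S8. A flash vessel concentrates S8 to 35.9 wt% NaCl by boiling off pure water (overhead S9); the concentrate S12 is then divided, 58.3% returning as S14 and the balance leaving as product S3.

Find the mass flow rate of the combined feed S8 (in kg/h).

Overall NaCl balance (none leaves overhead): NaCl in fresh feed = NaCl in product, i.e. 285.1×0.209 = (1−0.583)·S12·0.359.
S12 = 59.586/(0.359×0.417) = 398.03 kg/h.
Recycle S14 = 0.583×398.03 = 232.05 kg/h.
Combined feed S8 = 285.1 + 232.05 = 517.15 kg/h.

517.1 kg/h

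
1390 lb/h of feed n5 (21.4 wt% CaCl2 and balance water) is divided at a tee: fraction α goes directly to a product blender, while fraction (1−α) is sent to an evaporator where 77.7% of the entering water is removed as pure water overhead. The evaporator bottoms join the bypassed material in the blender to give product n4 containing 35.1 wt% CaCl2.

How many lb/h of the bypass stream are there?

501.6 lb/h

All 1390×0.214 = 297.46 lb/h of CaCl2 reaches n4, so n4 = 297.46/0.351 = 847.46 lb/h and vapour = 542.54 lb/h.
The evaporator receives (1−α)·1390 of feed at 0.786 water and removes 0.777 of that water:
0.777×0.786×(1−α)×1390 = 542.54
(1−α) = 542.54/848.9 = 0.6391;  α = 0.3609.
Bypass flow = 0.3609×1390 = 501.65 lb/h.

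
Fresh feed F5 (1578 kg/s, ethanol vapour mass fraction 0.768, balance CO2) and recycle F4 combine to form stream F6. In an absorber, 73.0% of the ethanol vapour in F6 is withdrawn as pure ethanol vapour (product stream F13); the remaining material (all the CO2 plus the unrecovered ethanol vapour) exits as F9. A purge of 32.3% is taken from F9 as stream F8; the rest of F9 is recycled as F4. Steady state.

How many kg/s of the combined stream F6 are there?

2616 kg/s

CO2 enters only via F5 and leaves only via the purge: 1578×0.232 = 0.323×(CO2 in F9), and the absorber passes all CO2, so CO2 in F6 = CO2 in F9 = 1133.4 kg/s.
ethanol vapour in F6: m_A = 1578×0.768 + (1−0.323)·(1−0.730)·m_A, so m_A = 1211.9/0.8172 = 1483 kg/s.
F6 = 1483 + 1133.4 = 2616.4 kg/s.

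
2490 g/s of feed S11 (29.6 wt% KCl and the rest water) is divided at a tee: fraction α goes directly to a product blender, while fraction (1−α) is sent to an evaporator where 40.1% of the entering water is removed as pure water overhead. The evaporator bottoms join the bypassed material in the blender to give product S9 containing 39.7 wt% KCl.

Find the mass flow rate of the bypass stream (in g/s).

246 g/s

All 2490×0.296 = 737.04 g/s of KCl reaches S9, so S9 = 737.04/0.397 = 1856.5 g/s and vapour = 633.48 g/s.
The evaporator receives (1−α)·2490 of feed at 0.704 water and removes 0.401 of that water:
0.401×0.704×(1−α)×2490 = 633.48
(1−α) = 633.48/702.94 = 0.9012;  α = 0.0988.
Bypass flow = 0.0988×2490 = 246.05 g/s.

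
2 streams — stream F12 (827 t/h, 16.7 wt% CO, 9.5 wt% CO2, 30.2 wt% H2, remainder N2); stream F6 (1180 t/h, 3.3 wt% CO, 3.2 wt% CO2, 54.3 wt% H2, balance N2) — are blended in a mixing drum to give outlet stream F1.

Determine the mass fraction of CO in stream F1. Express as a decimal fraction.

0.088

Total flow out = 827 + 1180 = 2007 t/h.
CO in = 827×0.167 + 1180×0.033 = 177.05 t/h.
CO mass fraction in F1 = 177.05/2007 = 0.088.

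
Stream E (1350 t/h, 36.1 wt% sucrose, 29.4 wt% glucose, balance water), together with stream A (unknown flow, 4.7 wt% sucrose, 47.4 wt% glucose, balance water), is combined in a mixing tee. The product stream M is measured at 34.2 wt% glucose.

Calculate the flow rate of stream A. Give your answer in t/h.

490.9 t/h

Let A be the unknown flow. Total out = 1350 + A.
glucose balance: 396.9 + 0.474·A = 0.342·(1350 + A)
(0.474 − 0.342)·A = 0.342×1350 − 396.9 = 64.8
A = 64.8 / 0.132 = 490.91 t/h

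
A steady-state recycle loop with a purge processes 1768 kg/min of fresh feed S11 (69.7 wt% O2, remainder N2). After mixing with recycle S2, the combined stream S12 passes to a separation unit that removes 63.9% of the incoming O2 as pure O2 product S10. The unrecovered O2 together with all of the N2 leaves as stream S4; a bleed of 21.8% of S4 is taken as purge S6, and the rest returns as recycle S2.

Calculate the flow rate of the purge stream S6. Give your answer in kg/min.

N2 enters only via S11 and leaves only via the purge: 1768×0.303 = 0.218×(N2 in S4), and the separation unit passes all N2, so N2 in S12 = N2 in S4 = 2457.4 kg/min.
O2 in S12: m_A = 1768×0.697 + (1−0.218)·(1−0.639)·m_A, so m_A = 1232.3/0.7177 = 1717 kg/min.
S4 = (1−0.639)×1717 + 2457.4 = 3077.2 kg/min.
Purge S6 = 0.218×3077.2 = 670.83 kg/min.

670.8 kg/min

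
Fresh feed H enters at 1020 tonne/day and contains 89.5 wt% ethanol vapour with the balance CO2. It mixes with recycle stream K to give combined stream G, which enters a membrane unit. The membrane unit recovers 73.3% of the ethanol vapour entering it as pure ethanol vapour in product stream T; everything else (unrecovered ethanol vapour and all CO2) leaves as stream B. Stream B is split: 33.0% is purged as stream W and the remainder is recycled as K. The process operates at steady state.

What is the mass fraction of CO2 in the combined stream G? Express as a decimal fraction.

0.2260

CO2 enters only via H and leaves only via the purge: 1020×0.105 = 0.330×(CO2 in B), and the membrane unit passes all CO2, so CO2 in G = CO2 in B = 324.55 tonne/day.
ethanol vapour in G: m_A = 1020×0.895 + (1−0.330)·(1−0.733)·m_A, so m_A = 912.9/0.8211 = 1111.8 tonne/day.
G = 1111.8 + 324.55 = 1436.3 tonne/day.
CO2 fraction in G = 324.55/1436.3 = 0.2260.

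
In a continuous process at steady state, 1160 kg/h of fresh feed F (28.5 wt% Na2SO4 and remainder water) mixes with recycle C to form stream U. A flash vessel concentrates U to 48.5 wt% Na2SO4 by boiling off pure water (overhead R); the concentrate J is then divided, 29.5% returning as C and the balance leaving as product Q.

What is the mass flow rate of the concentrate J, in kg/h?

966.9 kg/h

Overall Na2SO4 balance (none leaves overhead): Na2SO4 in fresh feed = Na2SO4 in product, i.e. 1160×0.285 = (1−0.295)·J·0.485.
J = 330.6/(0.485×0.705) = 966.88 kg/h.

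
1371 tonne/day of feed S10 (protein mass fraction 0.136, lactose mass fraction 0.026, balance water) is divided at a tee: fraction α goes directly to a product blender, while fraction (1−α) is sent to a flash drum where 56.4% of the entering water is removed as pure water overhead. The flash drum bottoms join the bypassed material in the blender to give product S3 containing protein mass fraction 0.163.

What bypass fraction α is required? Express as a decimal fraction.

All 1371×0.136 = 186.46 tonne/day of protein reaches S3, so S3 = 186.46/0.163 = 1143.9 tonne/day and vapour = 227.1 tonne/day.
The evaporator receives (1−α)·1371 of feed at 0.838 water and removes 0.564 of that water:
0.564×0.838×(1−α)×1371 = 227.1
(1−α) = 227.1/647.98 = 0.3505;  α = 0.6495.

0.650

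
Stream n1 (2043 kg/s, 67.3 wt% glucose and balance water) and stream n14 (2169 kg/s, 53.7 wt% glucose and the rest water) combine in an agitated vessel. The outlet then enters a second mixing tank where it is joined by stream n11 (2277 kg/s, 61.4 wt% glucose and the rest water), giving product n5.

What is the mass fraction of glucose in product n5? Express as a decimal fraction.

0.6068

Overall, product flow = 6489 kg/s.
glucose in = 2043×0.673 + 2169×0.537 + 2277×0.614 = 3937.8 kg/s.
glucose fraction in n5 = 0.6068.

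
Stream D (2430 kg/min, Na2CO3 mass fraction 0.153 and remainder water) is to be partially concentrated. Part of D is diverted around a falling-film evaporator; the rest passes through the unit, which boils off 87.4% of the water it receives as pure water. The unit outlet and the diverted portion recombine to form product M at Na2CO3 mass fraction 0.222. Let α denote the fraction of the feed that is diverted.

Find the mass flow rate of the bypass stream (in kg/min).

All 2430×0.153 = 371.79 kg/min of Na2CO3 reaches M, so M = 371.79/0.222 = 1674.7 kg/min and vapour = 755.27 kg/min.
The evaporator receives (1−α)·2430 of feed at 0.847 water and removes 0.874 of that water:
0.874×0.847×(1−α)×2430 = 755.27
(1−α) = 755.27/1798.9 = 0.4199;  α = 0.5801.
Bypass flow = 0.5801×2430 = 1409.7 kg/min.

1410 kg/min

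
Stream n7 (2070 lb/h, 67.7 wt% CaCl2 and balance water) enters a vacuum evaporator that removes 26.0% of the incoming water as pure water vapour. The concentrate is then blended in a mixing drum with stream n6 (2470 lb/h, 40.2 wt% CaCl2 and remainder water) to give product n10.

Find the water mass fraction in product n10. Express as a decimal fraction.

Vapour removed = 0.260×0.323×2070 = 173.84 lb/h; concentrate = 1896.2 lb/h.
water reaching the mixer = 494.77 (from concentrate) + 2470×0.598 = 1971.8 lb/h.
Product flow = 1896.2 + 2470 = 4366.2 lb/h; water fraction = 0.4516.

0.4516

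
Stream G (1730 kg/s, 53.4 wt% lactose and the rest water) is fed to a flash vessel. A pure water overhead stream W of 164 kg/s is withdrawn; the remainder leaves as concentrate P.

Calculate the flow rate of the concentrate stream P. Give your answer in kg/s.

Concentrate = 1730 − 164 = 1566 kg/s.

1566 kg/s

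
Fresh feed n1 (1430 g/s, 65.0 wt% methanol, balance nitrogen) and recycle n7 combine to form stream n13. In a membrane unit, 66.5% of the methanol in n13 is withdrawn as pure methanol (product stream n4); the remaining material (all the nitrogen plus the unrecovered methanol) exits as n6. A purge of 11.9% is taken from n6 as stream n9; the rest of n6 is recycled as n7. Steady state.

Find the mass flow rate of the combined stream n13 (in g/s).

nitrogen enters only via n1 and leaves only via the purge: 1430×0.350 = 0.119×(nitrogen in n6), and the membrane unit passes all nitrogen, so nitrogen in n13 = nitrogen in n6 = 4205.9 g/s.
methanol in n13: m_A = 1430×0.650 + (1−0.119)·(1−0.665)·m_A, so m_A = 929.5/0.7049 = 1318.7 g/s.
n13 = 1318.7 + 4205.9 = 5524.6 g/s.

5525 g/s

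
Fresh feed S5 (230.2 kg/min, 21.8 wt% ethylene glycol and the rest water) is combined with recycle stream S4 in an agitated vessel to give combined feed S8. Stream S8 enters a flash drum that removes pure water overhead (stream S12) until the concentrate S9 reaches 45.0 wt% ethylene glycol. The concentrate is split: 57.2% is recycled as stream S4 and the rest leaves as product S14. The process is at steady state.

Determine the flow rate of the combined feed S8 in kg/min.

379.2 kg/min

Overall ethylene glycol balance (none leaves overhead): ethylene glycol in fresh feed = ethylene glycol in product, i.e. 230.2×0.218 = (1−0.572)·S9·0.450.
S9 = 50.184/(0.450×0.428) = 260.56 kg/min.
Recycle S4 = 0.572×260.56 = 149.04 kg/min.
Combined feed S8 = 230.2 + 149.04 = 379.24 kg/min.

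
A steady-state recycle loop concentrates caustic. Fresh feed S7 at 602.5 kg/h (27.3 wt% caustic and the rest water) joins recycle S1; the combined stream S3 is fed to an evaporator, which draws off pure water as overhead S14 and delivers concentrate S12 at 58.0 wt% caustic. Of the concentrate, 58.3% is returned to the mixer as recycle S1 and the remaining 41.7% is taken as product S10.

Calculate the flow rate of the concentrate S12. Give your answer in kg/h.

Overall caustic balance (none leaves overhead): caustic in fresh feed = caustic in product, i.e. 602.5×0.273 = (1−0.583)·S12·0.580.
S12 = 164.48/(0.580×0.417) = 680.07 kg/h.

680.1 kg/h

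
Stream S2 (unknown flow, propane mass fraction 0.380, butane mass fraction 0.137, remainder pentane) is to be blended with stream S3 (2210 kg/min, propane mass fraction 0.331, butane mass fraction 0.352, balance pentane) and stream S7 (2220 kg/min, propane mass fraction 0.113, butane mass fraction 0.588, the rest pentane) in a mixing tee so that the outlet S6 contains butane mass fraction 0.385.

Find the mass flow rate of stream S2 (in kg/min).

Let S2 be the unknown flow. Total out = 4430 + S2.
butane balance: 2083.3 + 0.137·S2 = 0.385·(4430 + S2)
(0.137 − 0.385)·S2 = 0.385×4430 − 2083.3 = -377.73
S2 = -377.73 / -0.248 = 1523.1 kg/min

1523 kg/min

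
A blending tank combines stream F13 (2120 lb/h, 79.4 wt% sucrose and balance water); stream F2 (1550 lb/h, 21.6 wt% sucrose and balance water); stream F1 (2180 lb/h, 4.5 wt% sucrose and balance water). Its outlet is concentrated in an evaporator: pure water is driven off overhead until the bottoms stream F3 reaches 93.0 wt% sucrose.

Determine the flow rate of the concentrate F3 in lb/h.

2275 lb/h

sucrose entering = 2120×0.794 + 1550×0.216 + 2180×0.045 = 2116.2 lb/h.
All sucrose reports to F3, so F3 = 2116.2/0.930 = 2275.5 lb/h.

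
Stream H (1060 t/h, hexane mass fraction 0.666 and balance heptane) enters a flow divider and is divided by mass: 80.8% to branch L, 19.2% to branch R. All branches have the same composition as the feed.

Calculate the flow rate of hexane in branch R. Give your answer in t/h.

135.5 t/h

Branch R total = 0.192×1060 = 203.52 t/h.
hexane in R = 0.666×203.52 = 135.54 t/h.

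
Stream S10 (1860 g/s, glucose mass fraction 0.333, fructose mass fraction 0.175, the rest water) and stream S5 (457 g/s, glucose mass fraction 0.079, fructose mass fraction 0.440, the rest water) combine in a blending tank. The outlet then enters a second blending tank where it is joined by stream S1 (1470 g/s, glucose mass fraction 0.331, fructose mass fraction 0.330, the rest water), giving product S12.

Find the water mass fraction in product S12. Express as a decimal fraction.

0.431

Overall, product flow = 3787 g/s.
water in = 1860×0.492 + 457×0.481 + 1470×0.339 = 1633.3 g/s.
water fraction in S12 = 0.431.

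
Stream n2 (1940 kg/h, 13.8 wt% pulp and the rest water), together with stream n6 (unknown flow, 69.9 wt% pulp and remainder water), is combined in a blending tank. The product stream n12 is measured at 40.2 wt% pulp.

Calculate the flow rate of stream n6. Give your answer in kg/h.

1724 kg/h

Let n6 be the unknown flow. Total out = 1940 + n6.
pulp balance: 267.72 + 0.699·n6 = 0.402·(1940 + n6)
(0.699 − 0.402)·n6 = 0.402×1940 − 267.72 = 512.16
n6 = 512.16 / 0.297 = 1724.4 kg/h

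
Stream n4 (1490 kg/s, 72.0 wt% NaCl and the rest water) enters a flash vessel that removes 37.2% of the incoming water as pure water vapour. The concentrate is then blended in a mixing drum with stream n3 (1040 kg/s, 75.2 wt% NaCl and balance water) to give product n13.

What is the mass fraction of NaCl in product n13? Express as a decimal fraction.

0.7811

Vapour removed = 0.372×0.280×1490 = 155.2 kg/s; concentrate = 1334.8 kg/s.
NaCl reaching the mixer = 1072.8 (from concentrate) + 1040×0.752 = 1854.9 kg/s.
Product flow = 1334.8 + 1040 = 2374.8 kg/s; NaCl fraction = 0.7811.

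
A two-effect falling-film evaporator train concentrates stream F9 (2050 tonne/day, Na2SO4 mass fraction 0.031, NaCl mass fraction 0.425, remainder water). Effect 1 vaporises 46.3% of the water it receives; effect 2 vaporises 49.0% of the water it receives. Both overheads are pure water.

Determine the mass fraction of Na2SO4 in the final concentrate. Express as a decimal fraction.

water in feed = 2050×0.544 = 1115.2 tonne/day.
After stage 1: water left = (1−0.463)×1115.2 = 598.86; stream total = 1533.7 tonne/day.
After stage 2: water left = (1−0.490)×598.86 = 305.42; final concentrate = 1240.2 tonne/day.
Na2SO4 fraction = 63.55/1240.2 = 0.051.

0.051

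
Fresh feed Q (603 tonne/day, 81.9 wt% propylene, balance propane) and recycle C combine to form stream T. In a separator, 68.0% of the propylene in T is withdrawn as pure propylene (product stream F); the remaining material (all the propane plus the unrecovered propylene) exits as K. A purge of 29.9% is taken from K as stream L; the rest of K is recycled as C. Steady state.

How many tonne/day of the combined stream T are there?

propane enters only via Q and leaves only via the purge: 603×0.181 = 0.299×(propane in K), and the separator passes all propane, so propane in T = propane in K = 365.03 tonne/day.
propylene in T: m_A = 603×0.819 + (1−0.299)·(1−0.680)·m_A, so m_A = 493.86/0.7757 = 636.68 tonne/day.
T = 636.68 + 365.03 = 1001.7 tonne/day.

1002 tonne/day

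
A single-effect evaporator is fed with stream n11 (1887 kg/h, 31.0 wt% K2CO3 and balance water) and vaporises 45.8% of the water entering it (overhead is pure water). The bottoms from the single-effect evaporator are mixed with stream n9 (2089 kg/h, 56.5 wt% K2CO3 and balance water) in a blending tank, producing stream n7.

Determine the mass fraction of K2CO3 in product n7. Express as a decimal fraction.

Vapour removed = 0.458×0.690×1887 = 596.33 kg/h; concentrate = 1290.7 kg/h.
K2CO3 reaching the mixer = 584.97 (from concentrate) + 2089×0.565 = 1765.3 kg/h.
Product flow = 1290.7 + 2089 = 3379.7 kg/h; K2CO3 fraction = 0.522.

0.522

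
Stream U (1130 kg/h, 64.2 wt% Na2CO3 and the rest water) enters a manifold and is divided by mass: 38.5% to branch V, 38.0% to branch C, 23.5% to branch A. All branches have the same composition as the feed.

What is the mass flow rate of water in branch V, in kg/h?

Branch V total = 0.385×1130 = 435.05 kg/h.
water in V = 0.358×435.05 = 155.75 kg/h.

155.7 kg/h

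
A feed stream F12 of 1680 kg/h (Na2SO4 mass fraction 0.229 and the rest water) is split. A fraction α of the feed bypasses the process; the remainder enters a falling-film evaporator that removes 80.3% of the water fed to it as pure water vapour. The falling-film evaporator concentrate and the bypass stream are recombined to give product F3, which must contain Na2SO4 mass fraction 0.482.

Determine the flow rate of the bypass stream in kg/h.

255.7 kg/h

All 1680×0.229 = 384.72 kg/h of Na2SO4 reaches F3, so F3 = 384.72/0.482 = 798.17 kg/h and vapour = 881.83 kg/h.
The evaporator receives (1−α)·1680 of feed at 0.771 water and removes 0.803 of that water:
0.803×0.771×(1−α)×1680 = 881.83
(1−α) = 881.83/1040.1 = 0.8478;  α = 0.1522.
Bypass flow = 0.1522×1680 = 255.66 kg/h.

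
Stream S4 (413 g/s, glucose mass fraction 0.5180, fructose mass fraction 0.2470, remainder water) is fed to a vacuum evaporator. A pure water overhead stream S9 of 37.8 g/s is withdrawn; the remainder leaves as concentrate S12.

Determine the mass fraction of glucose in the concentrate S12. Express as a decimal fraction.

0.5702

glucose is not removed: 413×0.518 = 213.93 g/s of glucose enters S12.
Concentrate = 413 − 37.8 = 375.2 g/s.
Mass fraction = 213.93/375.2 = 0.5702.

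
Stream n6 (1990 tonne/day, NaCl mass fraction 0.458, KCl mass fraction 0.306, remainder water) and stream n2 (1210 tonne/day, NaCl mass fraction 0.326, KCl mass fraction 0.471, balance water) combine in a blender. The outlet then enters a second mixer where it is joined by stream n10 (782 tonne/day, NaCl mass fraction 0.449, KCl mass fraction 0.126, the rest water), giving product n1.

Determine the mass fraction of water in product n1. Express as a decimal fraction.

Overall, product flow = 3982 tonne/day.
water in = 1990×0.236 + 1210×0.203 + 782×0.425 = 1047.6 tonne/day.
water fraction in n1 = 0.263.

0.263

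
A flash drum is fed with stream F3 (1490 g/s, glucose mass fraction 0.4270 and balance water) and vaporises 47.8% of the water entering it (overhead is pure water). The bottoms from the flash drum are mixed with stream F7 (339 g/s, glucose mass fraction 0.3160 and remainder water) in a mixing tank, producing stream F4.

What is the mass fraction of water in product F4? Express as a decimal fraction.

Vapour removed = 0.478×0.573×1490 = 408.1 g/s; concentrate = 1081.9 g/s.
water reaching the mixer = 445.67 (from concentrate) + 339×0.684 = 677.54 g/s.
Product flow = 1081.9 + 339 = 1420.9 g/s; water fraction = 0.4768.

0.4768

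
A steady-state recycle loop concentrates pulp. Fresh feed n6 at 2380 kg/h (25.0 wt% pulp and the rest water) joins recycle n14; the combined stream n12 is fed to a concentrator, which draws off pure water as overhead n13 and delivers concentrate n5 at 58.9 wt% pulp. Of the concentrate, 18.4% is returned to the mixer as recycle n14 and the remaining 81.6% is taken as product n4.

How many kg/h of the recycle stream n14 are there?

227.8 kg/h

Overall pulp balance (none leaves overhead): pulp in fresh feed = pulp in product, i.e. 2380×0.250 = (1−0.184)·n5·0.589.
n5 = 595/(0.589×0.816) = 1238 kg/h.
Recycle n14 = 0.184×1238 = 227.79 kg/h.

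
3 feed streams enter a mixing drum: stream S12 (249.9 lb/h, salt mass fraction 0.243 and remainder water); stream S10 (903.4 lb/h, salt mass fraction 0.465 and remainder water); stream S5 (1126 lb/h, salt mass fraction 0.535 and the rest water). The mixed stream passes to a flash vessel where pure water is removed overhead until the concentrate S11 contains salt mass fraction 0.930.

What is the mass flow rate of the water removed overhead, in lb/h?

salt entering = 249.9×0.243 + 903.4×0.465 + 1126×0.535 = 1083.2 lb/h.
All salt reports to S11, so S11 = 1083.2/0.930 = 1164.7 lb/h.
Total feed = 2279.3 lb/h; overhead = 2279.3 − 1164.7 = 1114.6 lb/h.

1115 lb/h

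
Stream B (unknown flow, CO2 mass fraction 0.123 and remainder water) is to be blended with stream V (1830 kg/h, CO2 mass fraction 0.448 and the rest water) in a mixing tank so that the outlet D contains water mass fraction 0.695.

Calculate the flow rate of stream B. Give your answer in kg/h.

1438 kg/h

Let B be the unknown flow. Total out = 1830 + B.
water balance: 1010.2 + 0.877·B = 0.695·(1830 + B)
(0.877 − 0.695)·B = 0.695×1830 − 1010.2 = 261.69
B = 261.69 / 0.182 = 1437.9 kg/h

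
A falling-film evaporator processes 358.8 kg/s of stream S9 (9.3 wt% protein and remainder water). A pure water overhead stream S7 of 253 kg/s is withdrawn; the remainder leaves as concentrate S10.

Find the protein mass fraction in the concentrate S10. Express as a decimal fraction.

0.315

protein is not removed: 358.8×0.093 = 33.368 kg/s of protein enters S10.
Concentrate = 358.8 − 253 = 105.8 kg/s.
Mass fraction = 33.368/105.8 = 0.315.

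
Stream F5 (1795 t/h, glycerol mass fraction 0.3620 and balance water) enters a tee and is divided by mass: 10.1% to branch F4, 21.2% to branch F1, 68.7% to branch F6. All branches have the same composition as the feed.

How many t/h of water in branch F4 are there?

115.7 t/h

Branch F4 total = 0.101×1795 = 181.3 t/h.
water in F4 = 0.638×181.3 = 115.67 t/h.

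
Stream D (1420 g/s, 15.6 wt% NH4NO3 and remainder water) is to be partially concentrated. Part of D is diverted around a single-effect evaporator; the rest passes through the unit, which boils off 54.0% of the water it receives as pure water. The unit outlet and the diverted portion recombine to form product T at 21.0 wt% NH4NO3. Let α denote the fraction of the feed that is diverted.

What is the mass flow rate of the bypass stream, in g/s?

All 1420×0.156 = 221.52 g/s of NH4NO3 reaches T, so T = 221.52/0.210 = 1054.9 g/s and vapour = 365.14 g/s.
The evaporator receives (1−α)·1420 of feed at 0.844 water and removes 0.540 of that water:
0.540×0.844×(1−α)×1420 = 365.14
(1−α) = 365.14/647.18 = 0.5642;  α = 0.4358.
Bypass flow = 0.4358×1420 = 618.83 g/s.

618.8 g/s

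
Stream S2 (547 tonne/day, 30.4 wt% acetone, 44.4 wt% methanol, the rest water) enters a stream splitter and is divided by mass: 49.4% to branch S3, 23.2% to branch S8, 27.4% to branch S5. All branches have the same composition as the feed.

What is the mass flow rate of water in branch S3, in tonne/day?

68.09 tonne/day

Branch S3 total = 0.494×547 = 270.22 tonne/day.
water in S3 = 0.252×270.22 = 68.095 tonne/day.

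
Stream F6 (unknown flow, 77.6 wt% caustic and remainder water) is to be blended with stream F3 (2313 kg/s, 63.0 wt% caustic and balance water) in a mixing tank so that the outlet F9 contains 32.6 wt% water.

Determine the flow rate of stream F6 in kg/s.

997.8 kg/s

Let F6 be the unknown flow. Total out = 2313 + F6.
water balance: 855.81 + 0.224·F6 = 0.326·(2313 + F6)
(0.224 − 0.326)·F6 = 0.326×2313 − 855.81 = -101.77
F6 = -101.77 / -0.102 = 997.76 kg/s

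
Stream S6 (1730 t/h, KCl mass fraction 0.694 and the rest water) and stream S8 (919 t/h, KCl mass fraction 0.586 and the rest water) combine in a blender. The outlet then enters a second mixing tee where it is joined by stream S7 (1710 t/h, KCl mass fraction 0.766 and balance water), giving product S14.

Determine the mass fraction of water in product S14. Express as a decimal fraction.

0.301

Overall, product flow = 4359 t/h.
water in = 1730×0.306 + 919×0.414 + 1710×0.234 = 1310 t/h.
water fraction in S14 = 0.301.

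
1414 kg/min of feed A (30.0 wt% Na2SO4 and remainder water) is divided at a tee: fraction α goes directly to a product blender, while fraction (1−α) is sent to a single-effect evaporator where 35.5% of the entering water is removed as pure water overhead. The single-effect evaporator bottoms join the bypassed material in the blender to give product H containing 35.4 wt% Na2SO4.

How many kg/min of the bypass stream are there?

All 1414×0.300 = 424.2 kg/min of Na2SO4 reaches H, so H = 424.2/0.354 = 1198.3 kg/min and vapour = 215.69 kg/min.
The evaporator receives (1−α)·1414 of feed at 0.700 water and removes 0.355 of that water:
0.355×0.700×(1−α)×1414 = 215.69
(1−α) = 215.69/351.38 = 0.6139;  α = 0.3861.
Bypass flow = 0.3861×1414 = 546.01 kg/min.

546 kg/min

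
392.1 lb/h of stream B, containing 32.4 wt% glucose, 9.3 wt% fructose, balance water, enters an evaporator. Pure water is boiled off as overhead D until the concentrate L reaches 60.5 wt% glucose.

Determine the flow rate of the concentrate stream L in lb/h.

210 lb/h

glucose is conserved: 392.1×0.324 = 127.04 lb/h all reports to the concentrate.
Concentrate = 127.04/(target fraction) = 209.98 lb/h.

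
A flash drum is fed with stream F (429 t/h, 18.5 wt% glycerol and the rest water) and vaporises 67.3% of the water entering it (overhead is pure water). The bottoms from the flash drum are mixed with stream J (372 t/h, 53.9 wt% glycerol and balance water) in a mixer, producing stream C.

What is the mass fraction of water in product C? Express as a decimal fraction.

Vapour removed = 0.673×0.815×429 = 235.3 t/h; concentrate = 193.7 t/h.
water reaching the mixer = 114.33 (from concentrate) + 372×0.461 = 285.82 t/h.
Product flow = 193.7 + 372 = 565.7 t/h; water fraction = 0.505.

0.505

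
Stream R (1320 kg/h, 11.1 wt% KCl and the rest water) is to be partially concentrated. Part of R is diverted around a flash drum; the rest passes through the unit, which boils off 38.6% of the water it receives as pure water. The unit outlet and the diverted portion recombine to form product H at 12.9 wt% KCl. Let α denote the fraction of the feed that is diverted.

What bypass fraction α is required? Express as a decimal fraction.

All 1320×0.111 = 146.52 kg/h of KCl reaches H, so H = 146.52/0.129 = 1135.8 kg/h and vapour = 184.19 kg/h.
The evaporator receives (1−α)·1320 of feed at 0.889 water and removes 0.386 of that water:
0.386×0.889×(1−α)×1320 = 184.19
(1−α) = 184.19/452.96 = 0.4066;  α = 0.5934.

0.593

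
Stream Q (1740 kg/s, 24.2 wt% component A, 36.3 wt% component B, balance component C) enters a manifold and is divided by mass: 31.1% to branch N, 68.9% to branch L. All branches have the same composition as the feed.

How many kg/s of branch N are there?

541.1 kg/s

Branch N flow = 0.311×1740 = 541.14 kg/s.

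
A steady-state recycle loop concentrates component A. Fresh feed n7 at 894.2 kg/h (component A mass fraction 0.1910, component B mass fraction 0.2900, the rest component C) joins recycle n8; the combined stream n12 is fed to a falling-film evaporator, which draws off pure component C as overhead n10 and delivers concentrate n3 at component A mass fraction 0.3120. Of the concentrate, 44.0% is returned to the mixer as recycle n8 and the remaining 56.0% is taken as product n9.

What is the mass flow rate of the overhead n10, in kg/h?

Overall component A balance (none leaves overhead): component A in fresh feed = component A in product, i.e. 894.2×0.191 = (1−0.440)·n3·0.312.
n3 = 170.79/(0.312×0.560) = 977.52 kg/h.
Recycle n8 = 0.440×977.52 = 430.11 kg/h.
Combined feed n12 = 894.2 + 430.11 = 1324.3 kg/h.
Overhead n10 = n12 − n3 = 1324.3 − 977.52 = 346.79 kg/h.

346.8 kg/h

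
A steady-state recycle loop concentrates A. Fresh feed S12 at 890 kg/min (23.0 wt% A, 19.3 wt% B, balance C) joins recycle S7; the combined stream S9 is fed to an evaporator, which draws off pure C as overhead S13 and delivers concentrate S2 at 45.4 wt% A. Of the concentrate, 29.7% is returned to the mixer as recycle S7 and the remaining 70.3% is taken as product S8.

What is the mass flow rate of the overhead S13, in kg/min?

Overall A balance (none leaves overhead): A in fresh feed = A in product, i.e. 890×0.230 = (1−0.297)·S2·0.454.
S2 = 204.7/(0.454×0.703) = 641.37 kg/min.
Recycle S7 = 0.297×641.37 = 190.49 kg/min.
Combined feed S9 = 890 + 190.49 = 1080.5 kg/min.
Overhead S13 = S9 − S2 = 1080.5 − 641.37 = 439.12 kg/min.

439.1 kg/min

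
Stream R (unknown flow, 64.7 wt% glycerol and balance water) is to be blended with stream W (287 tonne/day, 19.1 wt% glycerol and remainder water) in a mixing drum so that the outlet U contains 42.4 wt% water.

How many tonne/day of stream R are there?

1556 tonne/day

Let R be the unknown flow. Total out = 287 + R.
water balance: 232.18 + 0.353·R = 0.424·(287 + R)
(0.353 − 0.424)·R = 0.424×287 − 232.18 = -110.5
R = -110.5 / -0.071 = 1556.3 tonne/day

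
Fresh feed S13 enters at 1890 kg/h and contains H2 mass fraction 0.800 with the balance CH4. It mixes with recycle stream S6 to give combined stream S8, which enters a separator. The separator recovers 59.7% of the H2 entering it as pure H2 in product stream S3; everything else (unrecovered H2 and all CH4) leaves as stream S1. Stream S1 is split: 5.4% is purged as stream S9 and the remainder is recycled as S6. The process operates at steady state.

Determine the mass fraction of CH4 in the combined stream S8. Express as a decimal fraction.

CH4 enters only via S13 and leaves only via the purge: 1890×0.200 = 0.054×(CH4 in S1), and the separator passes all CH4, so CH4 in S8 = CH4 in S1 = 7000 kg/h.
H2 in S8: m_A = 1890×0.800 + (1−0.054)·(1−0.597)·m_A, so m_A = 1512/0.6188 = 2443.6 kg/h.
S8 = 2443.6 + 7000 = 9443.6 kg/h.
CH4 fraction in S8 = 7000/9443.6 = 0.741.

0.741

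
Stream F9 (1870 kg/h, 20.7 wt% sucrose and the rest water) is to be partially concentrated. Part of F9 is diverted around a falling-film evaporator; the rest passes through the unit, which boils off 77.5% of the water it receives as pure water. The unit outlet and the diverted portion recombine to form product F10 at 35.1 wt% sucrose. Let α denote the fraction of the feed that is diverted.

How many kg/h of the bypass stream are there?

All 1870×0.207 = 387.09 kg/h of sucrose reaches F10, so F10 = 387.09/0.351 = 1102.8 kg/h and vapour = 767.18 kg/h.
The evaporator receives (1−α)·1870 of feed at 0.793 water and removes 0.775 of that water:
0.775×0.793×(1−α)×1870 = 767.18
(1−α) = 767.18/1149.3 = 0.6675;  α = 0.3325.
Bypass flow = 0.3325×1870 = 621.69 kg/h.

621.7 kg/h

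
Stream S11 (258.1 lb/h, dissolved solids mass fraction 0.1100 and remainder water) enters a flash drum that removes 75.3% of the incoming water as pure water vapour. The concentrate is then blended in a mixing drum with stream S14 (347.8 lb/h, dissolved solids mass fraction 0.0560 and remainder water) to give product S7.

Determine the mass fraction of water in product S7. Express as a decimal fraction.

Vapour removed = 0.753×0.890×258.1 = 172.97 lb/h; concentrate = 85.129 lb/h.
water reaching the mixer = 56.738 (from concentrate) + 347.8×0.944 = 385.06 lb/h.
Product flow = 85.129 + 347.8 = 432.93 lb/h; water fraction = 0.8894.

0.8894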